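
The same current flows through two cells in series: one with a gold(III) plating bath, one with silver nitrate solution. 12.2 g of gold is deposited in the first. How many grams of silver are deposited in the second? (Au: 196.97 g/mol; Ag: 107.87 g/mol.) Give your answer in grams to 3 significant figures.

20.0 g

n(Au) = 12.2 / 196.97 = 0.06194 mol
Au³⁺ + 3e⁻ → Au, so n(e⁻) = 3 × 0.06194 = 0.1858 mol
In series, the same 0.1858 mol of electrons flows through the second cell.
Ag⁺ + e⁻ → Ag, so n(Ag) = 0.1858 mol
m(Ag) = 0.1858 × 107.87 = 20.0 g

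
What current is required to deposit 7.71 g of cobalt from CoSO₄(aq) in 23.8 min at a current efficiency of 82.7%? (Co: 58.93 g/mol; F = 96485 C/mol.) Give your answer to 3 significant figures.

n(Co) = 7.71 / 58.93 = 0.1308 mol
Co²⁺ + 2e⁻ → Co, so n(e⁻) = 2 × 0.1308 = 0.2616 mol
Q = 0.2616 × 96485 / 0.827 = 30520 C
I = Q / t = 30520 / 1428 s = 21.4 A

21.4 A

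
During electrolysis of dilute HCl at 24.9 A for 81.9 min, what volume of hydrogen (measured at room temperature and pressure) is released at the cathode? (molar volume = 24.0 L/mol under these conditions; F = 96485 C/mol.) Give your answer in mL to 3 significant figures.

15200 mL

Q = It = 24.9 × 4914 = 1.224×10^5 C
n(e⁻) = 1.224×10^5 / 96485 = 1.269 mol
2H⁺ + 2e⁻ → H₂, so n(H₂) = 1.269 / 2 = 0.6345 mol
V = 0.6345 × 24.0 = 15.23 L
= 15200 mL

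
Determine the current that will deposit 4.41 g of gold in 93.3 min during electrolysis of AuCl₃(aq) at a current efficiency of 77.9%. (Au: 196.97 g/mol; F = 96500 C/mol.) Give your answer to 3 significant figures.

n(Au) = 4.41 / 196.97 = 0.02239 mol
Au³⁺ + 3e⁻ → Au, so n(e⁻) = 3 × 0.02239 = 0.06717 mol
Q = 0.06717 × 96500 / 0.779 = 8321 C
I = Q / t = 8321 / 5598 s = 1.49 A

1.49 A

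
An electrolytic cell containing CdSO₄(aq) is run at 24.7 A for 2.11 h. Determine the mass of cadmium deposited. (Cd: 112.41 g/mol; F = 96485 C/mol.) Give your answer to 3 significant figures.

Charge passed = 24.7 × 7596 = 1.876×10^5 C
n(e⁻) = Q/F = 1.876×10^5/96485 = 1.944 mol
Cd²⁺ + 2e⁻ → Cd, so n(Cd) = 1.944 / 2 = 0.9720 mol
m = 0.9720 × 112.41 = 109 g

109 g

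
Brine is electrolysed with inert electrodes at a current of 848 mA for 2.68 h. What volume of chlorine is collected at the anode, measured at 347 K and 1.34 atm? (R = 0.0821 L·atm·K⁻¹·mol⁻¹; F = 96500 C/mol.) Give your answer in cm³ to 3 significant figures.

901 cm³

Q = 0.848 A × 9648 s = 8182 C
n(e⁻) = Q/F = 8182/96500 = 0.08479 mol
2Cl⁻ → Cl₂ + 2e⁻, so n(Cl₂) = 0.08479 / 2 = 0.04240 mol
V = nRT/P = 0.04240 × 0.0821 × 347 / 1.34 = 0.9014 L
= 901 cm³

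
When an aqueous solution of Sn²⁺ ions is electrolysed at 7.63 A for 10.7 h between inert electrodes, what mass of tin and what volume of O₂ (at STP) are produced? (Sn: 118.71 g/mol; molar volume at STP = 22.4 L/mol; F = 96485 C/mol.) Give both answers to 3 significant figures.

Q = 7.63 × 38520 = 2.939×10^5 C; n(e⁻) = 2.939×10^5 / 96485 = 3.046 mol
Cathode: Sn²⁺ + 2e⁻ → Sn → n(Sn) = 3.046/2 = 1.523 mol → 181 g
Anode: 2H₂O → O₂ + 4H⁺ + 4e⁻ → n(O₂) = 3.046/4 = 0.7615 mol → 17.1 L

181 g Sn; 17.1 L O₂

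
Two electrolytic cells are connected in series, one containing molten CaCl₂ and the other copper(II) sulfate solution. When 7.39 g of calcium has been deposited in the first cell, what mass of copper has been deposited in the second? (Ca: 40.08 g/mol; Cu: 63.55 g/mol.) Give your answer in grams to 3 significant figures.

11.7 g

n(Ca) = 7.39 / 40.08 = 0.1844 mol
Ca²⁺ + 2e⁻ → Ca, so n(e⁻) = 2 × 0.1844 = 0.3688 mol
In series, the same 0.3688 mol of electrons flows through the second cell.
Cu²⁺ + 2e⁻ → Cu, so n(Cu) = 0.3688 / 2 = 0.1844 mol
m(Cu) = 0.1844 × 63.55 = 11.7 g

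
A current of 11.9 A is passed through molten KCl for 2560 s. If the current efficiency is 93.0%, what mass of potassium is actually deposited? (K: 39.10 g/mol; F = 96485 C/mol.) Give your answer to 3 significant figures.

Q = 11.9 × 2560 = 30460 C
n(e⁻) = 30460 / 96485 = 0.3157 mol
K⁺ + e⁻ → K, so theoretical m(K) = 0.3157 × 39.10 = 12.34 g
Actual mass = 93.0% × 12.34 = 11.5 g

11.5 g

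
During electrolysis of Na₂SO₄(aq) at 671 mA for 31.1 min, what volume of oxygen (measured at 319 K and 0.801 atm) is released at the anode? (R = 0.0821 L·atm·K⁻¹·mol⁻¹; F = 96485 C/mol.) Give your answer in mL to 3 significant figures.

106 mL

Charge passed = 0.671 × 1866 = 1252 C
n(e⁻) = Q/F = 1252/96485 = 0.01298 mol
2H₂O → O₂ + 4H⁺ + 4e⁻, so n(O₂) = 0.01298 / 4 = 0.003245 mol
V = nRT/P = 0.003245 × 0.0821 × 319 / 0.801 = 0.1061 L
= 106 mL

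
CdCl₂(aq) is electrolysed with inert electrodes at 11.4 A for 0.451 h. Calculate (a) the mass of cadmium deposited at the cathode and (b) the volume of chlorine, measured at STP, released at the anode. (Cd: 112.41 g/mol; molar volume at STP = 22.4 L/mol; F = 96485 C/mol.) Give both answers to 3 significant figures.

10.8 g Cd; 2.15 L Cl₂

Q = 11.4 × 1623.6 = 18510 C; n(e⁻) = 18510 / 96485 = 0.1918 mol
Cathode: Cd²⁺ + 2e⁻ → Cd → n(Cd) = 0.1918/2 = 0.09590 mol → 10.8 g
Anode: 2Cl⁻ → Cl₂ + 2e⁻ → n(Cl₂) = 0.1918/2 = 0.09590 mol → 2.15 L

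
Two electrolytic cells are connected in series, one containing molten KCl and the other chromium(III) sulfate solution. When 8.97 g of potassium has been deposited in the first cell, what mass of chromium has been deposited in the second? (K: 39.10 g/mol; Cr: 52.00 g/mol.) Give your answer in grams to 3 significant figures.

n(K) = 8.97 / 39.10 = 0.2294 mol
K⁺ + e⁻ → K, so n(e⁻) = 0.2294 mol
Same current for the same time ⇒ same n(e⁻) = 0.2294 mol in both cells.
Cr³⁺ + 3e⁻ → Cr, so n(Cr) = 0.2294 / 3 = 0.07647 mol
m(Cr) = 0.07647 × 52.00 = 3.98 g

3.98 g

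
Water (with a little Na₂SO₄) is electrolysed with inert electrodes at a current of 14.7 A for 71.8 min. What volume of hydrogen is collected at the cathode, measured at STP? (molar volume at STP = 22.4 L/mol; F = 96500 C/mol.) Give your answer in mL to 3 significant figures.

Charge passed = 14.7 × 4308 = 63330 C
n(e⁻) = 63330 / 96500 = 0.6563 mol
2H⁺ + 2e⁻ → H₂, so n(H₂) = 0.6563 / 2 = 0.3282 mol
V = 0.3282 × 22.4 = 7.352 L
= 7350 mL

7350 mL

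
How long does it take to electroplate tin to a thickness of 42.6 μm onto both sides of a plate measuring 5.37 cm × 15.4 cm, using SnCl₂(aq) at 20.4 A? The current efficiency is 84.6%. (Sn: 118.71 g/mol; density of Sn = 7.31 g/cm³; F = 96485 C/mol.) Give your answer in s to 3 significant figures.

Plated area = 2 × 5.37 × 15.4 = 165.4 cm²
Volume = 165.4 × 42.6×10⁻⁴ cm = 0.7046 cm³
m(Sn) = 0.7046 × 7.31 = 5.151 g
n(Sn) = 5.151 / 118.71 = 0.04339 mol; n(e⁻) = 2 × 0.04339 = 0.08678 mol
Q = 0.08678 × 96485 / 0.846 = 9897 C
t = 9897 / 20.4 = 485.1 s

485 s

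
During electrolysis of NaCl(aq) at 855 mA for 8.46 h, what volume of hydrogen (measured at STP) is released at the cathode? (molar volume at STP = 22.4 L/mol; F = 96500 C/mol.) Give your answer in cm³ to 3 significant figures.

Charge passed = 0.855 × 30456 = 26040 C
n(e⁻) = 26040 / 96500 = 0.2698 mol
2H⁺ + 2e⁻ → H₂, so n(H₂) = 0.2698 / 2 = 0.1349 mol
V = 0.1349 × 22.4 = 3.022 L
= 3020 cm³

3020 cm³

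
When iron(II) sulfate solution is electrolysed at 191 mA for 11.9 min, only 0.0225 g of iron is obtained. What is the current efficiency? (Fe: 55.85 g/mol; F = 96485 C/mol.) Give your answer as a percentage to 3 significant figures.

57.0%

Q = 0.191 × 714 = 136.4 C
n(e⁻) = 136.4 / 96485 = 0.001414 mol
Fe²⁺ + 2e⁻ → Fe, so theoretical n(Fe) = 7.070×10^-4 mol → 0.03949 g
Efficiency = 0.0225 / 0.03949 = 0.5698 = 57.0%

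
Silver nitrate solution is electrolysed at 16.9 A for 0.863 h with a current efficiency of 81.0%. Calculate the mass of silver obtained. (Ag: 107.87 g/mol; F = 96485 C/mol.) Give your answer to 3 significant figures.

47.5 g

Q = 16.9 × 3106.8 = 52500 C
n(e⁻) = 52500 / 96485 = 0.5441 mol
Ag⁺ + e⁻ → Ag, so theoretical m(Ag) = 0.5441 × 107.87 = 58.69 g
Actual mass = 81.0% × 58.69 = 47.5 g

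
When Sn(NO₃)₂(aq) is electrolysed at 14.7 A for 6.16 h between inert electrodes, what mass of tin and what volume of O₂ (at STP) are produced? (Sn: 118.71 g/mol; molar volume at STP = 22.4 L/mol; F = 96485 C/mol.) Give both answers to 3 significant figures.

201 g Sn; 18.9 L O₂

Q = 14.7 × 22176 = 3.260×10^5 C; n(e⁻) = 3.260×10^5 / 96485 = 3.379 mol
Cathode: Sn²⁺ + 2e⁻ → Sn → n(Sn) = 3.379/2 = 1.690 mol → 201 g
Anode: 2H₂O → O₂ + 4H⁺ + 4e⁻ → n(O₂) = 3.379/4 = 0.8448 mol → 18.9 L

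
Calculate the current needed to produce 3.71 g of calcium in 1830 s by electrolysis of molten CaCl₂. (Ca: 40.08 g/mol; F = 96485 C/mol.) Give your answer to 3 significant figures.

n(Ca) = 3.71 / 40.08 = 0.09256 mol
Ca²⁺ + 2e⁻ → Ca, so n(e⁻) = 2 × 0.09256 = 0.1851 mol
Q = 0.1851 × 96485 = 17860 C
I = Q / t = 17860 / 1830 s = 9.76 A

9.76 A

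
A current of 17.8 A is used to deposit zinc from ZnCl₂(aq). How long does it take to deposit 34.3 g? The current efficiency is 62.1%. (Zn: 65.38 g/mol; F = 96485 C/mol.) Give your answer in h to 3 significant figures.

n(Zn) = 34.3 / 65.38 = 0.5246 mol
Zn²⁺ + 2e⁻ → Zn, so n(e⁻) = 2 × 0.5246 = 1.049 mol
Q = 1.049 × 96485 / 0.621 = 1.630×10^5 C
t = Q / I = 1.630×10^5 / 17.8 = 9157 s = 2.54 h

2.54 h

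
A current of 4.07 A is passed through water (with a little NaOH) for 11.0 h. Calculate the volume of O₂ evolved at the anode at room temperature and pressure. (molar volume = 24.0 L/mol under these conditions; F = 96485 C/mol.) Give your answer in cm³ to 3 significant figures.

10000 cm³

Q = 4.07 A × 39600 s = 1.612×10^5 C
Moles of electrons = 1.612×10^5 / 96485 = 1.671 mol
2H₂O → O₂ + 4H⁺ + 4e⁻, so n(O₂) = 1.671 / 4 = 0.4178 mol
V = 0.4178 × 24.0 = 10.03 L
= 10000 cm³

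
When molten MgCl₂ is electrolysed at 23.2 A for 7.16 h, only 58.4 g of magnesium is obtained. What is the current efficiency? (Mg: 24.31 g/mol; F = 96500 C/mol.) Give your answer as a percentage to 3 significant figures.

77.5%

Q = 23.2 × 25776 = 5.980×10^5 C
n(e⁻) = 5.980×10^5 / 96500 = 6.197 mol
Mg²⁺ + 2e⁻ → Mg, so theoretical n(Mg) = 3.099 mol → 75.34 g
Efficiency = 58.4 / 75.34 = 0.7752 = 77.5%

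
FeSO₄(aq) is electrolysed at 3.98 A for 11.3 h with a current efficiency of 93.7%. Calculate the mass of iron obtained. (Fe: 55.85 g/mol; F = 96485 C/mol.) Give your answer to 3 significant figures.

Q = 3.98 × 40680 = 1.619×10^5 C
n(e⁻) = 1.619×10^5 / 96485 = 1.678 mol
Fe²⁺ + 2e⁻ → Fe, so theoretical m(Fe) = 0.8390 × 55.85 = 46.86 g
Actual mass = 93.7% × 46.86 = 43.9 g

43.9 g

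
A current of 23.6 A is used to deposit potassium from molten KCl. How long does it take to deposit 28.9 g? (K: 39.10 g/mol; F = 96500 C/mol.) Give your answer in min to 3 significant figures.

50.4 min

n(K) = 28.9 / 39.10 = 0.7391 mol
K⁺ + e⁻ → K, so n(e⁻) = 0.7391 mol
Q = 0.7391 × 96500 = 71320 C
t = Q / I = 71320 / 23.6 = 3022 s = 50.4 min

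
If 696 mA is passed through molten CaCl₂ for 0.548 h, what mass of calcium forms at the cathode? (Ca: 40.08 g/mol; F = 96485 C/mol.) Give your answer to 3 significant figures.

0.285 g

Charge passed = 0.696 × 1972.8 = 1373 C
n(e⁻) = Q/F = 1373/96485 = 0.01423 mol
Ca²⁺ + 2e⁻ → Ca, so n(Ca) = 0.01423 / 2 = 0.007115 mol
m = 0.007115 × 40.08 = 0.285 g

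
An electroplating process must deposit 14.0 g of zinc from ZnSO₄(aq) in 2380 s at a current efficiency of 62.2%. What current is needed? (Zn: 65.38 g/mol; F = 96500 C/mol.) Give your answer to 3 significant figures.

n(Zn) = 14.0 / 65.38 = 0.2141 mol
Zn²⁺ + 2e⁻ → Zn, so n(e⁻) = 2 × 0.2141 = 0.4282 mol
Q = 0.4282 × 96500 / 0.622 = 66430 C
I = Q / t = 66430 / 2380 s = 27.9 A

27.9 A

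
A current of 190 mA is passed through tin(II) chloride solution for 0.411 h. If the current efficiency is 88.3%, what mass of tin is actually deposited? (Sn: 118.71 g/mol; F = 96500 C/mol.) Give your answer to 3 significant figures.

Q = 0.190 × 1479.6 = 281.1 C
n(e⁻) = 281.1 / 96500 = 0.002913 mol
Sn²⁺ + 2e⁻ → Sn, so theoretical m(Sn) = 0.001457 × 118.71 = 0.1730 g
Actual mass = 88.3% × 0.1730 = 0.153 g

0.153 g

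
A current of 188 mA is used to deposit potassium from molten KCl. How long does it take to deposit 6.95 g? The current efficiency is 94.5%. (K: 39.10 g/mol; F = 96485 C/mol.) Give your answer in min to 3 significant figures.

n(K) = 6.95 / 39.10 = 0.1777 mol
K⁺ + e⁻ → K, so n(e⁻) = 0.1777 mol
Q = 0.1777 × 96485 / 0.945 = 18140 C
t = Q / I = 18140 / 0.188 = 96490 s = 1610 min

1610 min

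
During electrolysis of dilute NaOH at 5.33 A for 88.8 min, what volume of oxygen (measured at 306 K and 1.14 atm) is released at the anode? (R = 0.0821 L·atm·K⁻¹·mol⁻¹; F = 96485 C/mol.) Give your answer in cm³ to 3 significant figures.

1620 cm³

Charge passed = 5.33 × 5328 = 28400 C
Moles of electrons = 28400 / 96485 = 0.2943 mol
2H₂O → O₂ + 4H⁺ + 4e⁻, so n(O₂) = 0.2943 / 4 = 0.07358 mol
V = nRT/P = 0.07358 × 0.0821 × 306 / 1.14 = 1.622 L
= 1620 cm³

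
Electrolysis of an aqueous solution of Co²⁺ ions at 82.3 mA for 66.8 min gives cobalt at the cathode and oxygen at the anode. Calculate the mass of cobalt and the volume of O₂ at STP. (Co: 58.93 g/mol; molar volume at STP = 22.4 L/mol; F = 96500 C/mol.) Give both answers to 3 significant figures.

0.101 g Co; 0.0191 L O₂

Q = 0.0823 × 4008 = 329.9 C; n(e⁻) = 329.9 / 96500 = 0.003419 mol
Cathode: Co²⁺ + 2e⁻ → Co → n(Co) = 0.003419/2 = 0.001710 mol → 0.101 g
Anode: 2H₂O → O₂ + 4H⁺ + 4e⁻ → n(O₂) = 0.003419/4 = 8.548×10^-4 mol → 0.0191 L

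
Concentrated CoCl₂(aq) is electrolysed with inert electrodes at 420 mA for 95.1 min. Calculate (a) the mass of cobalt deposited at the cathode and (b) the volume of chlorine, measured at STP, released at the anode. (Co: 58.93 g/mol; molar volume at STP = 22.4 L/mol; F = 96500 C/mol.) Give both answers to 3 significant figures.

0.732 g Co; 0.278 L Cl₂

Q = 0.420 × 5706 = 2397 C; n(e⁻) = 2397 / 96500 = 0.02484 mol
Cathode: Co²⁺ + 2e⁻ → Co → n(Co) = 0.02484/2 = 0.01242 mol → 0.732 g
Anode: 2Cl⁻ → Cl₂ + 2e⁻ → n(Cl₂) = 0.02484/2 = 0.01242 mol → 0.278 L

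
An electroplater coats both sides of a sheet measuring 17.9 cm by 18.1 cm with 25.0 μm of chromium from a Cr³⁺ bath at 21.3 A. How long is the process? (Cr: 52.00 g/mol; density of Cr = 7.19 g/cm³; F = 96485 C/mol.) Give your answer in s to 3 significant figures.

3040 s

Plated area = 2 × 17.9 × 18.1 = 648.0 cm²
Volume = 648.0 × 25.0×10⁻⁴ cm = 1.620 cm³
m(Cr) = 1.620 × 7.19 = 11.65 g
n(Cr) = 11.65 / 52.00 = 0.2240 mol; n(e⁻) = 3 × 0.2240 = 0.6720 mol
Q = 0.6720 × 96485 = 64840 C
t = 64840 / 21.3 = 3044 s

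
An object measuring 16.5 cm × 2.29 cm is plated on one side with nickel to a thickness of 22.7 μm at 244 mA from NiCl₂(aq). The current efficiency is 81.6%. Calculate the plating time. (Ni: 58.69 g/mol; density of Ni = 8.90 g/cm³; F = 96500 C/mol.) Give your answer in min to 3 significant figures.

210 min

Plated area = 16.5 × 2.29 = 37.79 cm²
Volume = 37.79 × 22.7×10⁻⁴ cm = 0.08578 cm³
m(Ni) = 0.08578 × 8.90 = 0.7634 g
n(Ni) = 0.7634 / 58.69 = 0.01301 mol; n(e⁻) = 2 × 0.01301 = 0.02602 mol
Q = 0.02602 × 96500 / 0.816 = 3077 C
t = 3077 / 0.244 = 12610 s = 210 min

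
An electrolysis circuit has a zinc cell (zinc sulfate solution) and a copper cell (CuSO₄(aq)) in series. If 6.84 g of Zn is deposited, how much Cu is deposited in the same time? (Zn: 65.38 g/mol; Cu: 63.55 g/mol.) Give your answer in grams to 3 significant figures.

n(Zn) = 6.84 / 65.38 = 0.1046 mol
Zn²⁺ + 2e⁻ → Zn, so n(e⁻) = 2 × 0.1046 = 0.2092 mol
Same current for the same time ⇒ same n(e⁻) = 0.2092 mol in both cells.
Cu²⁺ + 2e⁻ → Cu, so n(Cu) = 0.2092 / 2 = 0.1046 mol
m(Cu) = 0.1046 × 63.55 = 6.65 g

6.65 g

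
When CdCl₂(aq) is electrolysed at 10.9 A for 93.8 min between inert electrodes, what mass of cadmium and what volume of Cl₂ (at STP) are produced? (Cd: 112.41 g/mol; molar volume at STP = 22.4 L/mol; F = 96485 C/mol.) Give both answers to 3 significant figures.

Q = 10.9 × 5628 = 61350 C; n(e⁻) = 61350 / 96485 = 0.6359 mol
Cathode: Cd²⁺ + 2e⁻ → Cd → n(Cd) = 0.6359/2 = 0.3180 mol → 35.7 g
Anode: 2Cl⁻ → Cl₂ + 2e⁻ → n(Cl₂) = 0.6359/2 = 0.3180 mol → 7.12 L

35.7 g Cd; 7.12 L Cl₂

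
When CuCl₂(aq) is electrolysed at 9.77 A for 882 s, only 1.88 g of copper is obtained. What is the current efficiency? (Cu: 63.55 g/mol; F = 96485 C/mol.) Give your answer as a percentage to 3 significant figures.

Q = 9.77 × 882 = 8617 C
n(e⁻) = 8617 / 96485 = 0.08931 mol
Cu²⁺ + 2e⁻ → Cu, so theoretical n(Cu) = 0.04466 mol → 2.838 g
Efficiency = 1.88 / 2.838 = 0.6624 = 66.2%

66.2%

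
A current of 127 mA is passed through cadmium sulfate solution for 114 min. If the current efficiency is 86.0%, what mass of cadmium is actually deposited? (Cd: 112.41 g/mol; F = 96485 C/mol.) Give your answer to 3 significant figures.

Q = 0.127 × 6840 = 868.7 C
n(e⁻) = 868.7 / 96485 = 0.009003 mol
Cd²⁺ + 2e⁻ → Cd, so theoretical m(Cd) = 0.004502 × 112.41 = 0.5061 g
Actual mass = 86.0% × 0.5061 = 0.435 g

0.435 g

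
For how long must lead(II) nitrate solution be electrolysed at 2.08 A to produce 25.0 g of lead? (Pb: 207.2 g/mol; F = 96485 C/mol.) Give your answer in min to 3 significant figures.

n(Pb) = 25.0 / 207.2 = 0.1207 mol
Pb²⁺ + 2e⁻ → Pb, so n(e⁻) = 2 × 0.1207 = 0.2414 mol
Q = 0.2414 × 96485 = 23290 C
t = Q / I = 23290 / 2.08 = 11200 s = 187 min

187 min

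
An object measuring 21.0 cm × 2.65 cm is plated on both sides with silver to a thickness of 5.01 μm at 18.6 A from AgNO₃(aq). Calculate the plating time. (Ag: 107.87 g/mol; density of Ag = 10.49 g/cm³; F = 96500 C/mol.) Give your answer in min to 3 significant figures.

0.469 min

Plated area = 2 × 21.0 × 2.65 = 111.3 cm²
Volume = 111.3 × 5.01×10⁻⁴ cm = 0.05576 cm³
m(Ag) = 0.05576 × 10.49 = 0.5849 g
n(Ag) = 0.5849 / 107.87 = 0.005422 mol; n(e⁻) = 0.005422 mol
Q = 0.005422 × 96500 = 523.2 C
t = 523.2 / 18.6 = 28.13 s = 0.469 min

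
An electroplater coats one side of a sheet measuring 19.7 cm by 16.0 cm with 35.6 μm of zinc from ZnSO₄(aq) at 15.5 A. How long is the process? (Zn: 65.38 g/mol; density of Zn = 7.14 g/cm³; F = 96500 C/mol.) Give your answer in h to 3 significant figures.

0.424 h

Plated area = 19.7 × 16.0 = 315.2 cm²
Volume = 315.2 × 35.6×10⁻⁴ cm = 1.122 cm³
m(Zn) = 1.122 × 7.14 = 8.011 g
n(Zn) = 8.011 / 65.38 = 0.1225 mol; n(e⁻) = 2 × 0.1225 = 0.2450 mol
Q = 0.2450 × 96500 = 23640 C
t = 23640 / 15.5 = 1525 s = 0.424 h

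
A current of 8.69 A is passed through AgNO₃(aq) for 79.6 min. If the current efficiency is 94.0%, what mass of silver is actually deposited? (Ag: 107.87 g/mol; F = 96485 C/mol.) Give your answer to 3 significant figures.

43.6 g

Q = 8.69 × 4776 = 41500 C
n(e⁻) = 41500 / 96485 = 0.4301 mol
Ag⁺ + e⁻ → Ag, so theoretical m(Ag) = 0.4301 × 107.87 = 46.39 g
Actual mass = 94.0% × 46.39 = 43.6 g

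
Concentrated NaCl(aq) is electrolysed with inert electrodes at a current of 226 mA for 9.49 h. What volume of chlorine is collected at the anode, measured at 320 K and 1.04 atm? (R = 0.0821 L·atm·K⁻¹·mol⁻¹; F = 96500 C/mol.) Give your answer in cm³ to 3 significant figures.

Q = 0.226 A × 34164 s = 7721 C
n(e⁻) = Q/F = 7721/96500 = 0.08001 mol
2Cl⁻ → Cl₂ + 2e⁻, so n(Cl₂) = 0.08001 / 2 = 0.04001 mol
V = nRT/P = 0.04001 × 0.0821 × 320 / 1.04 = 1.011 L
= 1010 cm³

1010 cm³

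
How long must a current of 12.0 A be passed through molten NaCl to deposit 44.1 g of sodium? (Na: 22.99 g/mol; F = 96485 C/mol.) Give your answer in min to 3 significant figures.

n(Na) = 44.1 / 22.99 = 1.918 mol
Na⁺ + e⁻ → Na, so n(e⁻) = 1.918 mol
Q = 1.918 × 96485 = 1.851×10^5 C
t = Q / I = 1.851×10^5 / 12.0 = 15430 s = 257 min

257 min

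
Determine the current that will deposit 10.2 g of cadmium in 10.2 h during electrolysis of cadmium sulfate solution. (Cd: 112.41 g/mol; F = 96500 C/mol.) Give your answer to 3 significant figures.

n(Cd) = 10.2 / 112.41 = 0.09074 mol
Cd²⁺ + 2e⁻ → Cd, so n(e⁻) = 2 × 0.09074 = 0.1815 mol
Q = 0.1815 × 96500 = 17510 C
I = Q / t = 17510 / 36720 s = 0.477 A

0.477 A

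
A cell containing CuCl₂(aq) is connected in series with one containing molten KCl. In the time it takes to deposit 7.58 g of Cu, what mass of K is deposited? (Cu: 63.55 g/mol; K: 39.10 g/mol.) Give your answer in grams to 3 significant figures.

n(Cu) = 7.58 / 63.55 = 0.1193 mol
Cu²⁺ + 2e⁻ → Cu, so n(e⁻) = 2 × 0.1193 = 0.2386 mol
Since the cells are in series, n(e⁻) in the K cell is also 0.2386 mol.
K⁺ + e⁻ → K, so n(K) = 0.2386 mol
m(K) = 0.2386 × 39.10 = 9.33 g

9.33 g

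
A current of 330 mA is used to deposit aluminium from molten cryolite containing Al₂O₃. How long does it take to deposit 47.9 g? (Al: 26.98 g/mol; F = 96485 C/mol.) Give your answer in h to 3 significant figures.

n(Al) = 47.9 / 26.98 = 1.775 mol
Al³⁺ + 3e⁻ → Al, so n(e⁻) = 3 × 1.775 = 5.325 mol
Q = 5.325 × 96485 = 5.138×10^5 C
t = Q / I = 5.138×10^5 / 0.330 = 1.557×10^6 s = 433 h

433 h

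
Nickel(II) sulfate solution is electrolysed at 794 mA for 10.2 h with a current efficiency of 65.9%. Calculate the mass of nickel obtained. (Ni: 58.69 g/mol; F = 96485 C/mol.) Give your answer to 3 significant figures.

Q = 0.794 × 36720 = 29160 C
n(e⁻) = 29160 / 96485 = 0.3022 mol
Ni²⁺ + 2e⁻ → Ni, so theoretical m(Ni) = 0.1511 × 58.69 = 8.868 g
Actual mass = 65.9% × 8.868 = 5.84 g

5.84 g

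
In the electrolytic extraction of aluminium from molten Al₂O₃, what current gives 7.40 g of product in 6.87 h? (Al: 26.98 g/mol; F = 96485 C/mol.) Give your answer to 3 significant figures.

3.21 A

n(Al) = 7.40 / 26.98 = 0.2743 mol
Al³⁺ + 3e⁻ → Al, so n(e⁻) = 3 × 0.2743 = 0.8229 mol
Q = 0.8229 × 96485 = 79400 C
I = Q / t = 79400 / 24732 s = 3.21 A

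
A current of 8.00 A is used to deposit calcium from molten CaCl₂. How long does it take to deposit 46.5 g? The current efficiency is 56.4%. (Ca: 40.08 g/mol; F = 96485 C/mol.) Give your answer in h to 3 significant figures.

13.8 h

n(Ca) = 46.5 / 40.08 = 1.160 mol
Ca²⁺ + 2e⁻ → Ca, so n(e⁻) = 2 × 1.160 = 2.320 mol
Q = 2.320 × 96485 / 0.564 = 3.969×10^5 C
t = Q / I = 3.969×10^5 / 8.00 = 49610 s = 13.8 h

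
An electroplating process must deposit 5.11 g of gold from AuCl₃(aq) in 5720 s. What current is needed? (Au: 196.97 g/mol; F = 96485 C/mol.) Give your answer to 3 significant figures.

n(Au) = 5.11 / 196.97 = 0.02594 mol
Au³⁺ + 3e⁻ → Au, so n(e⁻) = 3 × 0.02594 = 0.07782 mol
Q = 0.07782 × 96485 = 7508 C
I = Q / t = 7508 / 5720 s = 1.31 A

1.31 A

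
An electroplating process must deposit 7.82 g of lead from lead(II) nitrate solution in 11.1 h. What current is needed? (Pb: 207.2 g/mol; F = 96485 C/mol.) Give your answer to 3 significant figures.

0.182 A

n(Pb) = 7.82 / 207.2 = 0.03774 mol
Pb²⁺ + 2e⁻ → Pb, so n(e⁻) = 2 × 0.03774 = 0.07548 mol
Q = 0.07548 × 96485 = 7283 C
I = Q / t = 7283 / 39960 s = 0.182 A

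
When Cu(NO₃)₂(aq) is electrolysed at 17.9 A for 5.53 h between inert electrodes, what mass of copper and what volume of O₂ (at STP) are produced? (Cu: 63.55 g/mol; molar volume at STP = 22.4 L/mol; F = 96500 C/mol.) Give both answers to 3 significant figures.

Q = 17.9 × 19908 = 3.564×10^5 C; n(e⁻) = 3.564×10^5 / 96500 = 3.693 mol
Cathode: Cu²⁺ + 2e⁻ → Cu → n(Cu) = 3.693/2 = 1.847 mol → 117 g
Anode: 2H₂O → O₂ + 4H⁺ + 4e⁻ → n(O₂) = 3.693/4 = 0.9233 mol → 20.7 L

117 g Cu; 20.7 L O₂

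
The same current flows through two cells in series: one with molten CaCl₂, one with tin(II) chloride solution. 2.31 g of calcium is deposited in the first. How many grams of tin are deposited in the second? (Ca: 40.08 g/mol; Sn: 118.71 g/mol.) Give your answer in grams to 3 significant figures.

6.84 g

n(Ca) = 2.31 / 40.08 = 0.05763 mol
Ca²⁺ + 2e⁻ → Ca, so n(e⁻) = 2 × 0.05763 = 0.1153 mol
In series, the same 0.1153 mol of electrons flows through the second cell.
Sn²⁺ + 2e⁻ → Sn, so n(Sn) = 0.1153 / 2 = 0.05765 mol
m(Sn) = 0.05765 × 118.71 = 6.84 g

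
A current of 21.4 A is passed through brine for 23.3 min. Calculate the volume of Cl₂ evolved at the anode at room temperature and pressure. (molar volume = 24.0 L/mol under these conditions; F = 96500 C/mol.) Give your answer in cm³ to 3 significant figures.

3720 cm³

Charge passed = 21.4 × 1398 = 29920 C
Moles of electrons = 29920 / 96500 = 0.3101 mol
2Cl⁻ → Cl₂ + 2e⁻, so n(Cl₂) = 0.3101 / 2 = 0.1551 mol
V = 0.1551 × 24.0 = 3.722 L
= 3720 cm³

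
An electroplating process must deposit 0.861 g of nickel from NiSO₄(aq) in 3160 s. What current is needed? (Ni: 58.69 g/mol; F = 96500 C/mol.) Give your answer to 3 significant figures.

n(Ni) = 0.861 / 58.69 = 0.01467 mol
Ni²⁺ + 2e⁻ → Ni, so n(e⁻) = 2 × 0.01467 = 0.02934 mol
Q = 0.02934 × 96500 = 2831 C
I = Q / t = 2831 / 3160 s = 0.896 A

0.896 A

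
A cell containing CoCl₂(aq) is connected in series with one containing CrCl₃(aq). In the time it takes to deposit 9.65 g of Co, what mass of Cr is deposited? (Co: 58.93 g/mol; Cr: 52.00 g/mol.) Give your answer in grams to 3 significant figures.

5.68 g

n(Co) = 9.65 / 58.93 = 0.1638 mol
Co²⁺ + 2e⁻ → Co, so n(e⁻) = 2 × 0.1638 = 0.3276 mol
The cells are in series, so the same charge (and hence the same n(e⁻) = 0.3276 mol) passes through both.
Cr³⁺ + 3e⁻ → Cr, so n(Cr) = 0.3276 / 3 = 0.1092 mol
m(Cr) = 0.1092 × 52.00 = 5.68 g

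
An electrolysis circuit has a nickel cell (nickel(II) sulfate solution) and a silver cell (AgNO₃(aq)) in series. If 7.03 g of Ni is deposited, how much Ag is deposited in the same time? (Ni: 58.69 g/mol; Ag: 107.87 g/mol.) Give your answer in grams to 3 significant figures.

n(Ni) = 7.03 / 58.69 = 0.1198 mol
Ni²⁺ + 2e⁻ → Ni, so n(e⁻) = 2 × 0.1198 = 0.2396 mol
In series, the same 0.2396 mol of electrons flows through the second cell.
Ag⁺ + e⁻ → Ag, so n(Ag) = 0.2396 mol
m(Ag) = 0.2396 × 107.87 = 25.8 g

25.8 g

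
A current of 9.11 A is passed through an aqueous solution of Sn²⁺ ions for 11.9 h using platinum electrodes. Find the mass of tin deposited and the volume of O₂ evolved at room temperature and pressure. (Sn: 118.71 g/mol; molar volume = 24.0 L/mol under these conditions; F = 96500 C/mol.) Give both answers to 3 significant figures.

240 g Sn; 24.3 L O₂

Q = 9.11 × 42840 = 3.903×10^5 C; n(e⁻) = 3.903×10^5 / 96500 = 4.045 mol
Cathode: Sn²⁺ + 2e⁻ → Sn → n(Sn) = 4.045/2 = 2.023 mol → 240 g
Anode: 2H₂O → O₂ + 4H⁺ + 4e⁻ → n(O₂) = 4.045/4 = 1.011 mol → 24.3 L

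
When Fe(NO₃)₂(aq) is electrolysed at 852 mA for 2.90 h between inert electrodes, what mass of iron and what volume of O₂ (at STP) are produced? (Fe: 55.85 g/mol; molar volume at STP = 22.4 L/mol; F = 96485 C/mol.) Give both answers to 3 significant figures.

2.57 g Fe; 0.516 L O₂

Q = 0.852 × 10440 = 8895 C; n(e⁻) = 8895 / 96485 = 0.09219 mol
Cathode: Fe²⁺ + 2e⁻ → Fe → n(Fe) = 0.09219/2 = 0.04610 mol → 2.57 g
Anode: 2H₂O → O₂ + 4H⁺ + 4e⁻ → n(O₂) = 0.09219/4 = 0.02305 mol → 0.516 L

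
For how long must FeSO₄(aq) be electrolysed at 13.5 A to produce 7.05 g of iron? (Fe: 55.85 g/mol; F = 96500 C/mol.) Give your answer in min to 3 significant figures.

n(Fe) = 7.05 / 55.85 = 0.1262 mol
Fe²⁺ + 2e⁻ → Fe, so n(e⁻) = 2 × 0.1262 = 0.2524 mol
Q = 0.2524 × 96500 = 24360 C
t = Q / I = 24360 / 13.5 = 1804 s = 30.1 min

30.1 min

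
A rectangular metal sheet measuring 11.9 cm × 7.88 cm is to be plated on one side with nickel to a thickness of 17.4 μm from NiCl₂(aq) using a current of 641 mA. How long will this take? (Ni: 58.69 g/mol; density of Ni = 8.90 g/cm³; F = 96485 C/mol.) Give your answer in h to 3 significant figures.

Plated area = 11.9 × 7.88 = 93.77 cm²
Volume = 93.77 × 17.4×10⁻⁴ cm = 0.1632 cm³
m(Ni) = 0.1632 × 8.90 = 1.452 g
n(Ni) = 1.452 / 58.69 = 0.02474 mol; n(e⁻) = 2 × 0.02474 = 0.04948 mol
Q = 0.04948 × 96485 = 4774 C
t = 4774 / 0.641 = 7448 s = 2.07 h

2.07 h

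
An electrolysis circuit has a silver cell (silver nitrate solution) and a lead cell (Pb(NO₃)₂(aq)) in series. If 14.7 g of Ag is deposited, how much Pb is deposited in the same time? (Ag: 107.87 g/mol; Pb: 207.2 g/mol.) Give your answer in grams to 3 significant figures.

n(Ag) = 14.7 / 107.87 = 0.1363 mol
Ag⁺ + e⁻ → Ag, so n(e⁻) = 0.1363 mol
The cells are in series, so the same charge (and hence the same n(e⁻) = 0.1363 mol) passes through both.
Pb²⁺ + 2e⁻ → Pb, so n(Pb) = 0.1363 / 2 = 0.06815 mol
m(Pb) = 0.06815 × 207.2 = 14.1 g

14.1 g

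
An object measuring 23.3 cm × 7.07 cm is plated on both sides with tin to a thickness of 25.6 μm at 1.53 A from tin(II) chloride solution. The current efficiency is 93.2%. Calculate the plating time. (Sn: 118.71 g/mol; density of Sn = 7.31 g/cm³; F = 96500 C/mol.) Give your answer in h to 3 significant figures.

1.95 h

Plated area = 2 × 23.3 × 7.07 = 329.5 cm²
Volume = 329.5 × 25.6×10⁻⁴ cm = 0.8435 cm³
m(Sn) = 0.8435 × 7.31 = 6.166 g
n(Sn) = 6.166 / 118.71 = 0.05194 mol; n(e⁻) = 2 × 0.05194 = 0.1039 mol
Q = 0.1039 × 96500 / 0.932 = 10760 C
t = 10760 / 1.53 = 7033 s = 1.95 h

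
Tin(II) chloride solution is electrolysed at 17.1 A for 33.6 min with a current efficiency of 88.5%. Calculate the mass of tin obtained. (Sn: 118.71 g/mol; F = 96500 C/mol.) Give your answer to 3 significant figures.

18.8 g

Q = 17.1 × 2016 = 34470 C
n(e⁻) = 34470 / 96500 = 0.3572 mol
Sn²⁺ + 2e⁻ → Sn, so theoretical m(Sn) = 0.1786 × 118.71 = 21.20 g
Actual mass = 88.5% × 21.20 = 18.8 g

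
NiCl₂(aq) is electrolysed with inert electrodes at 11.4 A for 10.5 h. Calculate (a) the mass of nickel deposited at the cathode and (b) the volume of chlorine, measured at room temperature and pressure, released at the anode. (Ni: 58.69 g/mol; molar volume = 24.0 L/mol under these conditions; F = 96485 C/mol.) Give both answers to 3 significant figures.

131 g Ni; 53.6 L Cl₂

Q = 11.4 × 37800 = 4.309×10^5 C; n(e⁻) = 4.309×10^5 / 96485 = 4.466 mol
Cathode: Ni²⁺ + 2e⁻ → Ni → n(Ni) = 4.466/2 = 2.233 mol → 131 g
Anode: 2Cl⁻ → Cl₂ + 2e⁻ → n(Cl₂) = 4.466/2 = 2.233 mol → 53.6 L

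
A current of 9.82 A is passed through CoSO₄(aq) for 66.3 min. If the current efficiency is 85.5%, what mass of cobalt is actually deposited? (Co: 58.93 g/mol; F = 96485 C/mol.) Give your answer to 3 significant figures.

10.2 g

Q = 9.82 × 3978 = 39060 C
n(e⁻) = 39060 / 96485 = 0.4048 mol
Co²⁺ + 2e⁻ → Co, so theoretical m(Co) = 0.2024 × 58.93 = 11.93 g
Actual mass = 85.5% × 11.93 = 10.2 g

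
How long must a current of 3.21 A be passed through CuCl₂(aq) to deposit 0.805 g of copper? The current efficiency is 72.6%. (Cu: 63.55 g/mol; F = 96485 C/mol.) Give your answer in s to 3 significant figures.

n(Cu) = 0.805 / 63.55 = 0.01267 mol
Cu²⁺ + 2e⁻ → Cu, so n(e⁻) = 2 × 0.01267 = 0.02534 mol
Q = 0.02534 × 96485 / 0.726 = 3368 C
t = Q / I = 3368 / 3.21 = 1049 s

1050 s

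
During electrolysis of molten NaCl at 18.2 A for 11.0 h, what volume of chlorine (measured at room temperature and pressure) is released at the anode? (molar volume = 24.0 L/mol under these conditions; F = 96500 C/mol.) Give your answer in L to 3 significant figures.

89.6 L

Charge passed = 18.2 × 39600 = 7.207×10^5 C
Moles of electrons = 7.207×10^5 / 96500 = 7.468 mol
2Cl⁻ → Cl₂ + 2e⁻, so n(Cl₂) = 7.468 / 2 = 3.734 mol
V = 3.734 × 24.0 = 89.62 L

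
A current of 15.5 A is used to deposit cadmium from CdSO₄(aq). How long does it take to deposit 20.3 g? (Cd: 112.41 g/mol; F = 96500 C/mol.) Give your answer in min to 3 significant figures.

n(Cd) = 20.3 / 112.41 = 0.1806 mol
Cd²⁺ + 2e⁻ → Cd, so n(e⁻) = 2 × 0.1806 = 0.3612 mol
Q = 0.3612 × 96500 = 34860 C
t = Q / I = 34860 / 15.5 = 2249 s = 37.5 min

37.5 min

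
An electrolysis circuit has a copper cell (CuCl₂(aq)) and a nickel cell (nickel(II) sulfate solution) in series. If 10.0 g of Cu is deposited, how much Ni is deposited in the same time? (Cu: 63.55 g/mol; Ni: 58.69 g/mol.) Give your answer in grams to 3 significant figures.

n(Cu) = 10.0 / 63.55 = 0.1574 mol
Cu²⁺ + 2e⁻ → Cu, so n(e⁻) = 2 × 0.1574 = 0.3148 mol
In series, the same 0.3148 mol of electrons flows through the second cell.
Ni²⁺ + 2e⁻ → Ni, so n(Ni) = 0.3148 / 2 = 0.1574 mol
m(Ni) = 0.1574 × 58.69 = 9.24 g

9.24 g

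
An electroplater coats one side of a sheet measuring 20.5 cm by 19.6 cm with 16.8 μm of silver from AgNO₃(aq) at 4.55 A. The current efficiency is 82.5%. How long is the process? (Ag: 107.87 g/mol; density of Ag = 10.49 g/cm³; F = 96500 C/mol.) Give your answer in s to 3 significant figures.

1690 s

Plated area = 20.5 × 19.6 = 401.8 cm²
Volume = 401.8 × 16.8×10⁻⁴ cm = 0.6750 cm³
m(Ag) = 0.6750 × 10.49 = 7.081 g
n(Ag) = 7.081 / 107.87 = 0.06564 mol; n(e⁻) = 0.06564 mol
Q = 0.06564 × 96500 / 0.825 = 7678 C
t = 7678 / 4.55 = 1687 s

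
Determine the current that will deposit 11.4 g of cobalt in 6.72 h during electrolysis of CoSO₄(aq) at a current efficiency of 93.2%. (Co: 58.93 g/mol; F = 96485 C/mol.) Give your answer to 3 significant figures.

1.66 A

n(Co) = 11.4 / 58.93 = 0.1934 mol
Co²⁺ + 2e⁻ → Co, so n(e⁻) = 2 × 0.1934 = 0.3868 mol
Q = 0.3868 × 96485 / 0.932 = 40040 C
I = Q / t = 40040 / 24192 s = 1.66 A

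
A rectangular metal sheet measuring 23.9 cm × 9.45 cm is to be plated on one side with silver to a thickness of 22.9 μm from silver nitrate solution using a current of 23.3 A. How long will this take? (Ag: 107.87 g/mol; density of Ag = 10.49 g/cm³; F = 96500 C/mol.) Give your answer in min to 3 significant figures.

3.47 min

Plated area = 23.9 × 9.45 = 225.9 cm²
Volume = 225.9 × 22.9×10⁻⁴ cm = 0.5173 cm³
m(Ag) = 0.5173 × 10.49 = 5.426 g
n(Ag) = 5.426 / 107.87 = 0.05030 mol; n(e⁻) = 0.05030 mol
Q = 0.05030 × 96500 = 4854 C
t = 4854 / 23.3 = 208.3 s = 3.47 min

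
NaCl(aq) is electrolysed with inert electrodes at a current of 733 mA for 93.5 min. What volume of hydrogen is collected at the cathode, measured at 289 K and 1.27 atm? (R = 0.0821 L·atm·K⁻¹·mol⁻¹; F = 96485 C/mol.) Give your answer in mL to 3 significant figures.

398 mL

Q = 0.733 A × 5610 s = 4112 C
n(e⁻) = Q/F = 4112/96485 = 0.04262 mol
2H⁺ + 2e⁻ → H₂, so n(H₂) = 0.04262 / 2 = 0.02131 mol
V = nRT/P = 0.02131 × 0.0821 × 289 / 1.27 = 0.3981 L
= 398 mL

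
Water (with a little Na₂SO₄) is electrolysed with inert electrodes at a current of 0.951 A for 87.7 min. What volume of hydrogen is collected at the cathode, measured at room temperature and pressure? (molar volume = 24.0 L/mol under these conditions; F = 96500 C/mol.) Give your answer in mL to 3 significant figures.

Q = It = 0.951 × 5262 = 5004 C
Moles of electrons = 5004 / 96500 = 0.05185 mol
2H⁺ + 2e⁻ → H₂, so n(H₂) = 0.05185 / 2 = 0.02593 mol
V = 0.02593 × 24.0 = 0.6223 L
= 622 mL

622 mL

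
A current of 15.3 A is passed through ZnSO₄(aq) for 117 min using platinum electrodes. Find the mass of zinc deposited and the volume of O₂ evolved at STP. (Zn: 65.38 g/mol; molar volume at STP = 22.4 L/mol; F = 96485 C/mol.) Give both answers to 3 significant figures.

Q = 15.3 × 7020 = 1.074×10^5 C; n(e⁻) = 1.074×10^5 / 96485 = 1.113 mol
Cathode: Zn²⁺ + 2e⁻ → Zn → n(Zn) = 1.113/2 = 0.5565 mol → 36.4 g
Anode: 2H₂O → O₂ + 4H⁺ + 4e⁻ → n(O₂) = 1.113/4 = 0.2783 mol → 6.23 L

36.4 g Zn; 6.23 L O₂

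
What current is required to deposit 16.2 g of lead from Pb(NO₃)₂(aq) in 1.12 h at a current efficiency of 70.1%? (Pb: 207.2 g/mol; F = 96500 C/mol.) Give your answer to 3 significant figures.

n(Pb) = 16.2 / 207.2 = 0.07819 mol
Pb²⁺ + 2e⁻ → Pb, so n(e⁻) = 2 × 0.07819 = 0.1564 mol
Q = 0.1564 × 96500 / 0.701 = 21530 C
I = Q / t = 21530 / 4032 s = 5.34 A

5.34 A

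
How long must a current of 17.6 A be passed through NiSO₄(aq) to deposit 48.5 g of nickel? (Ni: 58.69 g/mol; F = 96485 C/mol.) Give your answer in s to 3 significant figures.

n(Ni) = 48.5 / 58.69 = 0.8264 mol
Ni²⁺ + 2e⁻ → Ni, so n(e⁻) = 2 × 0.8264 = 1.653 mol
Q = 1.653 × 96485 = 1.595×10^5 C
t = Q / I = 1.595×10^5 / 17.6 = 9063 s

9060 s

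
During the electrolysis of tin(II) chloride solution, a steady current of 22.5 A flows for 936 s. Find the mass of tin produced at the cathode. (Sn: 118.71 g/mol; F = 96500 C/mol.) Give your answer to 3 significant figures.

13.0 g

Charge passed = 22.5 × 936 = 21060 C
n(e⁻) = 21060 / 96500 = 0.2182 mol
Sn²⁺ + 2e⁻ → Sn, so n(Sn) = 0.2182 / 2 = 0.1091 mol
m = 0.1091 × 118.71 = 13.0 g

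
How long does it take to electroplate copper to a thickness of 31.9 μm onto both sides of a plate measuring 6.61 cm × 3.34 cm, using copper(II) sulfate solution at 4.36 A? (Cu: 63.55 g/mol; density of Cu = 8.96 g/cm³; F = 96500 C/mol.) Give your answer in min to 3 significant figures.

14.7 min

Plated area = 2 × 6.61 × 3.34 = 44.15 cm²
Volume = 44.15 × 31.9×10⁻⁴ cm = 0.1408 cm³
m(Cu) = 0.1408 × 8.96 = 1.262 g
n(Cu) = 1.262 / 63.55 = 0.01986 mol; n(e⁻) = 2 × 0.01986 = 0.03972 mol
Q = 0.03972 × 96500 = 3833 C
t = 3833 / 4.36 = 879.1 s = 14.7 min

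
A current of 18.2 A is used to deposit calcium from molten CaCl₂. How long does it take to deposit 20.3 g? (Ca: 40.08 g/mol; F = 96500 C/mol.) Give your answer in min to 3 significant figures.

n(Ca) = 20.3 / 40.08 = 0.5065 mol
Ca²⁺ + 2e⁻ → Ca, so n(e⁻) = 2 × 0.5065 = 1.013 mol
Q = 1.013 × 96500 = 97750 C
t = Q / I = 97750 / 18.2 = 5371 s = 89.5 min

89.5 min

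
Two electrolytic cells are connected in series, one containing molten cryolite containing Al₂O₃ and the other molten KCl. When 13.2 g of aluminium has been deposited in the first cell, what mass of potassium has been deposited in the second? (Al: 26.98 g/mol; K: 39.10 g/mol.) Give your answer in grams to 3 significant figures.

57.4 g

n(Al) = 13.2 / 26.98 = 0.4893 mol
Al³⁺ + 3e⁻ → Al, so n(e⁻) = 3 × 0.4893 = 1.468 mol
Since the cells are in series, n(e⁻) in the K cell is also 1.468 mol.
K⁺ + e⁻ → K, so n(K) = 1.468 mol
m(K) = 1.468 × 39.10 = 57.4 g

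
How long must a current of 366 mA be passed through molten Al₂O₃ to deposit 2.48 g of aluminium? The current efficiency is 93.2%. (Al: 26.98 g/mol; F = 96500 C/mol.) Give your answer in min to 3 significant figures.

n(Al) = 2.48 / 26.98 = 0.09192 mol
Al³⁺ + 3e⁻ → Al, so n(e⁻) = 3 × 0.09192 = 0.2758 mol
Q = 0.2758 × 96500 / 0.932 = 28560 C
t = Q / I = 28560 / 0.366 = 78030 s = 1300 min

1300 min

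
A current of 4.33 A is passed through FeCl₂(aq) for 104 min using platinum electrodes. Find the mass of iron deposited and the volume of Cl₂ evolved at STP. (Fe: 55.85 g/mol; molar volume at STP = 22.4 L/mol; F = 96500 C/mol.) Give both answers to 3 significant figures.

7.82 g Fe; 3.14 L Cl₂

Q = 4.33 × 6240 = 27020 C; n(e⁻) = 27020 / 96500 = 0.2800 mol
Cathode: Fe²⁺ + 2e⁻ → Fe → n(Fe) = 0.2800/2 = 0.1400 mol → 7.82 g
Anode: 2Cl⁻ → Cl₂ + 2e⁻ → n(Cl₂) = 0.2800/2 = 0.1400 mol → 3.14 L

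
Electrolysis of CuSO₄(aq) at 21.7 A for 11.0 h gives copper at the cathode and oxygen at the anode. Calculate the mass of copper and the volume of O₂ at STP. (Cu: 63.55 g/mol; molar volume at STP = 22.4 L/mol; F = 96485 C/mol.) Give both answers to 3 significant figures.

Q = 21.7 × 39600 = 8.593×10^5 C; n(e⁻) = 8.593×10^5 / 96485 = 8.906 mol
Cathode: Cu²⁺ + 2e⁻ → Cu → n(Cu) = 8.906/2 = 4.453 mol → 283 g
Anode: 2H₂O → O₂ + 4H⁺ + 4e⁻ → n(O₂) = 8.906/4 = 2.227 mol → 49.9 L

283 g Cu; 49.9 L O₂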